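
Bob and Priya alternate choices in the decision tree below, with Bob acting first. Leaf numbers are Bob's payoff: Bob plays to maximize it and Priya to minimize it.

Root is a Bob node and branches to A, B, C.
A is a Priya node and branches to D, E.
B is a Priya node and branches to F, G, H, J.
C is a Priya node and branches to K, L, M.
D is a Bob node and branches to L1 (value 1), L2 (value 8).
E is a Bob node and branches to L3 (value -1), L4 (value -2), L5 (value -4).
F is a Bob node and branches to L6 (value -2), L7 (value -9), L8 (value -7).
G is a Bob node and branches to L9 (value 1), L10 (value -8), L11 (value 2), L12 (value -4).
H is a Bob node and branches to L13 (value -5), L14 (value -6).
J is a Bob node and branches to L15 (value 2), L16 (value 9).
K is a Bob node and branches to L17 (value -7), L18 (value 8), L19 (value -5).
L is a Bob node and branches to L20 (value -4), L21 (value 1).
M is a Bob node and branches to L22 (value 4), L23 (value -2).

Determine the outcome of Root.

D (Bob): max(1, 8) = 8
E (Bob): max(-1, -2, -4) = -1
A (Priya): min(8, -1) = -1
F (Bob): max(-2, -9, -7) = -2
G (Bob): max(1, -8, 2, -4) = 2
H (Bob): max(-5, -6) = -5
J (Bob): max(2, 9) = 9
B (Priya): min(-2, 2, -5, 9) = -5
K (Bob): max(-7, 8, -5) = 8
L (Bob): max(-4, 1) = 1
M (Bob): max(4, -2) = 4
C (Priya): min(8, 1, 4) = 1
Root (Bob): max(-1, -5, 1) = 1

1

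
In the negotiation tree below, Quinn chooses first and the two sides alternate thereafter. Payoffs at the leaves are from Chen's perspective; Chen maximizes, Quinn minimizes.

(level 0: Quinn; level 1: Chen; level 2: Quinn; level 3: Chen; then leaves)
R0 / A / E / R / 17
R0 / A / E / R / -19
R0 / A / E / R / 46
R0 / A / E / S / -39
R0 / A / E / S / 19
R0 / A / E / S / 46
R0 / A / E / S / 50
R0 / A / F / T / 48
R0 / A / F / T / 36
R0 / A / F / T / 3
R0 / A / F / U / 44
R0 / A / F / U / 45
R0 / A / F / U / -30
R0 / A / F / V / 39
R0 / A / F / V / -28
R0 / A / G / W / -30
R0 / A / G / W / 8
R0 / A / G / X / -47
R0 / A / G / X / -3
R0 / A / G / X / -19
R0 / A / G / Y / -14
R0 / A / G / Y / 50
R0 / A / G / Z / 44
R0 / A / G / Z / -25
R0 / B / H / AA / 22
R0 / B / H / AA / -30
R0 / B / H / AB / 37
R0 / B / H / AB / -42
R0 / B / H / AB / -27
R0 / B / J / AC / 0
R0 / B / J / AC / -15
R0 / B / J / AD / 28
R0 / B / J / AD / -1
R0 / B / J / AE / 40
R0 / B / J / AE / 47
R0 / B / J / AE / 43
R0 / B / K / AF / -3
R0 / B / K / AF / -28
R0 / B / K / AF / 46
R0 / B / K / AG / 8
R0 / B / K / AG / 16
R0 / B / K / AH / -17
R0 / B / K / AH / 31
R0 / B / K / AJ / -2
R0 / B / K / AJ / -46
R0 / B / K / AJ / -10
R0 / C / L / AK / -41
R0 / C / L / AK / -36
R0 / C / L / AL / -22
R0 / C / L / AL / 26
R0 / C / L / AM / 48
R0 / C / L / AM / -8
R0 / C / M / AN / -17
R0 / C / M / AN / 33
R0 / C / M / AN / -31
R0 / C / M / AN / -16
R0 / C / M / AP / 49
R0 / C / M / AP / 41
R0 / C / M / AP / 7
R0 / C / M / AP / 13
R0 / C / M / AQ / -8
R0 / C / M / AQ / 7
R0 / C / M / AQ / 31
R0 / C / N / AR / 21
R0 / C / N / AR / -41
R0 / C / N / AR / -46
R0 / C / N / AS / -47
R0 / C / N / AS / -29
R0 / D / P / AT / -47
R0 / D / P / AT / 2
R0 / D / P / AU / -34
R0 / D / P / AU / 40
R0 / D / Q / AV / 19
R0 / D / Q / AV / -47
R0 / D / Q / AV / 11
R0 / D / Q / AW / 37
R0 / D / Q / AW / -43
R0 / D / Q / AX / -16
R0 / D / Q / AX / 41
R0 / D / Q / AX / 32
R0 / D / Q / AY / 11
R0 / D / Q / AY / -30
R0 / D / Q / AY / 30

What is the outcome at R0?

19

R (Chen): max(17, -19, 46) = 46
S (Chen): max(-39, 19, 46, 50) = 50
E (Quinn): min(46, 50) = 46
T (Chen): max(48, 36, 3) = 48
U (Chen): max(44, 45, -30) = 45
V (Chen): max(39, -28) = 39
F (Quinn): min(48, 45, 39) = 39
W (Chen): max(-30, 8) = 8
X (Chen): max(-47, -3, -19) = -3
Y (Chen): max(-14, 50) = 50
Z (Chen): max(44, -25) = 44
G (Quinn): min(8, -3, 50, 44) = -3
A (Chen): max(46, 39, -3) = 46
AA (Chen): max(22, -30) = 22
AB (Chen): max(37, -42, -27) = 37
H (Quinn): min(22, 37) = 22
AC (Chen): max(0, -15) = 0
AD (Chen): max(28, -1) = 28
AE (Chen): max(40, 47, 43) = 47
J (Quinn): min(0, 28, 47) = 0
AF (Chen): max(-3, -28, 46) = 46
AG (Chen): max(8, 16) = 16
AH (Chen): max(-17, 31) = 31
AJ (Chen): max(-2, -46, -10) = -2
K (Quinn): min(46, 16, 31, -2) = -2
B (Chen): max(22, 0, -2) = 22
AK (Chen): max(-41, -36) = -36
AL (Chen): max(-22, 26) = 26
AM (Chen): max(48, -8) = 48
L (Quinn): min(-36, 26, 48) = -36
AN (Chen): max(-17, 33, -31, -16) = 33
AP (Chen): max(49, 41, 7, 13) = 49
AQ (Chen): max(-8, 7, 31) = 31
M (Quinn): min(33, 49, 31) = 31
AR (Chen): max(21, -41, -46) = 21
AS (Chen): max(-47, -29) = -29
N (Quinn): min(21, -29) = -29
C (Chen): max(-36, 31, -29) = 31
AT (Chen): max(-47, 2) = 2
AU (Chen): max(-34, 40) = 40
P (Quinn): min(2, 40) = 2
AV (Chen): max(19, -47, 11) = 19
AW (Chen): max(37, -43) = 37
AX (Chen): max(-16, 41, 32) = 41
AY (Chen): max(11, -30, 30) = 30
Q (Quinn): min(19, 37, 41, 30) = 19
D (Chen): max(2, 19) = 19
R0 (Quinn): min(46, 22, 31, 19) = 19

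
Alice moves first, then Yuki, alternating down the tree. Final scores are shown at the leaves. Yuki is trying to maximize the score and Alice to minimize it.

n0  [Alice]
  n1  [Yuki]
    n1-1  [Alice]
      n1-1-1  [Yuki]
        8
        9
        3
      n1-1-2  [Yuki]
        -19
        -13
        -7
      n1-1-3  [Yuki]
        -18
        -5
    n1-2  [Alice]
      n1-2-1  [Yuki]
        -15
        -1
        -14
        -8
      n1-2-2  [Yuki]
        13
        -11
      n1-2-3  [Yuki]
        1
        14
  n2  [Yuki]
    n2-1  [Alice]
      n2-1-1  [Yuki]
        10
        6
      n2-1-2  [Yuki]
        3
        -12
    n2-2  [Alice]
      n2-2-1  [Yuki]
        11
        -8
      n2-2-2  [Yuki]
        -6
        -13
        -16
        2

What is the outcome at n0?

-1

n1-1-1 (Yuki): max(8, 9, 3) = 9
n1-1-2 (Yuki): max(-19, -13, -7) = -7
n1-1-3 (Yuki): max(-18, -5) = -5
n1-1 (Alice): min(9, -7, -5) = -7
n1-2-1 (Yuki): max(-15, -1, -14, -8) = -1
n1-2-2 (Yuki): max(13, -11) = 13
n1-2-3 (Yuki): max(1, 14) = 14
n1-2 (Alice): min(-1, 13, 14) = -1
n1 (Yuki): max(-7, -1) = -1
n2-1-1 (Yuki): max(10, 6) = 10
n2-1-2 (Yuki): max(3, -12) = 3
n2-1 (Alice): min(10, 3) = 3
n2-2-1 (Yuki): max(11, -8) = 11
n2-2-2 (Yuki): max(-6, -13, -16, 2) = 2
n2-2 (Alice): min(11, 2) = 2
n2 (Yuki): max(3, 2) = 3
n0 (Alice): min(-1, 3) = -1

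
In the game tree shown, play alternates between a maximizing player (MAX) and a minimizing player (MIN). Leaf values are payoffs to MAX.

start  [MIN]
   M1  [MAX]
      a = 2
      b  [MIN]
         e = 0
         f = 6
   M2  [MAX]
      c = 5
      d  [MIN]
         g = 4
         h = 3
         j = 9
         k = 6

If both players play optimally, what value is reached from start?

b (MIN): min(0, 6) = 0
M1 (MAX): max(2, 0) = 2
d (MIN): min(4, 3, 9, 6) = 3
M2 (MAX): max(5, 3) = 5
start (MIN): min(2, 5) = 2

2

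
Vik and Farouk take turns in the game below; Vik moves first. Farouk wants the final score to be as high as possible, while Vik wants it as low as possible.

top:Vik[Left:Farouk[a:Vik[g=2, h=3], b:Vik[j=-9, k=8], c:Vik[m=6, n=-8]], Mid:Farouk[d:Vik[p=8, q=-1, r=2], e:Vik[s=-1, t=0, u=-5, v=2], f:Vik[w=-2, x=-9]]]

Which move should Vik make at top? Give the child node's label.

a (Vik): min(2, 3) = 2
b (Vik): min(-9, 8) = -9
c (Vik): min(6, -8) = -8
Left (Farouk): max(2, -9, -8) = 2
d (Vik): min(8, -1, 2) = -1
e (Vik): min(-1, 0, -5, 2) = -5
f (Vik): min(-2, -9) = -9
Mid (Farouk): max(-1, -5, -9) = -1
top (Vik): min(2, -1) = -1
Vik at top wants the lowest of {Left=2, Mid=-1}, so chooses Mid.

Mid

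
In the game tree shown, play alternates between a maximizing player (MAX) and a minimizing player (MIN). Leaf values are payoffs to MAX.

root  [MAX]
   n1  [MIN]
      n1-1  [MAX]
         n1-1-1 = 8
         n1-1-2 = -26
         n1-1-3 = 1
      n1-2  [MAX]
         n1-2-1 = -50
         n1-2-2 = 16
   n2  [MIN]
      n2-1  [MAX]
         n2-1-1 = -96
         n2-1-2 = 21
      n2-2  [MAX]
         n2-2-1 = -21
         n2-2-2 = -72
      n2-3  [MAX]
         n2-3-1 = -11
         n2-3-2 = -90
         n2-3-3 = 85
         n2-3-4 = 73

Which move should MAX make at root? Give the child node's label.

n1

n1-1 (MAX): max(8, -26, 1) = 8
n1-2 (MAX): max(-50, 16) = 16
n1 (MIN): min(8, 16) = 8
n2-1 (MAX): max(-96, 21) = 21
n2-2 (MAX): max(-21, -72) = -21
n2-3 (MAX): max(-11, -90, 85, 73) = 85
n2 (MIN): min(21, -21, 85) = -21
root (MAX): max(8, -21) = 8
MAX at root wants the highest of {n1=8, n2=-21}, so chooses n1.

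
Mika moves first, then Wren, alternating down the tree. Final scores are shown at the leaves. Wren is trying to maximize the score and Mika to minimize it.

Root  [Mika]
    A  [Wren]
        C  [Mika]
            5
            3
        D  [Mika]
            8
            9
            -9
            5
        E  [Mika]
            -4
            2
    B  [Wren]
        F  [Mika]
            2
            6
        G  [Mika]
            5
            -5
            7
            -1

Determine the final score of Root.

2

C (Mika): min(5, 3) = 3
D (Mika): min(8, 9, -9, 5) = -9
E (Mika): min(-4, 2) = -4
A (Wren): max(3, -9, -4) = 3
F (Mika): min(2, 6) = 2
G (Mika): min(5, -5, 7, -1) = -5
B (Wren): max(2, -5) = 2
Root (Mika): min(3, 2) = 2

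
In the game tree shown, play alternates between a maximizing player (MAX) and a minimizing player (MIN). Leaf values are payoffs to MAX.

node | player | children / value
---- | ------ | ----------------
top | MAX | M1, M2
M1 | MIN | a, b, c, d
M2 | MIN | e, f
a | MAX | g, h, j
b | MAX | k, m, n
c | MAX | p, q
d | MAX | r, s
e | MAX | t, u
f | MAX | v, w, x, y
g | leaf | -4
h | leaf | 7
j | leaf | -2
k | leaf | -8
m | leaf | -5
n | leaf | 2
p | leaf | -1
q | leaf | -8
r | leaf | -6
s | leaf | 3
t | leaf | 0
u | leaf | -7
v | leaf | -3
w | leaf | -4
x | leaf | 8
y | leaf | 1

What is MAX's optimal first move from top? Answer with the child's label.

a (MAX): max(-4, 7, -2) = 7
b (MAX): max(-8, -5, 2) = 2
c (MAX): max(-1, -8) = -1
d (MAX): max(-6, 3) = 3
M1 (MIN): min(7, 2, -1, 3) = -1
e (MAX): max(0, -7) = 0
f (MAX): max(-3, -4, 8, 1) = 8
M2 (MIN): min(0, 8) = 0
top (MAX): max(-1, 0) = 0
MAX at top wants the highest of {M1=-1, M2=0}, so chooses M2.

M2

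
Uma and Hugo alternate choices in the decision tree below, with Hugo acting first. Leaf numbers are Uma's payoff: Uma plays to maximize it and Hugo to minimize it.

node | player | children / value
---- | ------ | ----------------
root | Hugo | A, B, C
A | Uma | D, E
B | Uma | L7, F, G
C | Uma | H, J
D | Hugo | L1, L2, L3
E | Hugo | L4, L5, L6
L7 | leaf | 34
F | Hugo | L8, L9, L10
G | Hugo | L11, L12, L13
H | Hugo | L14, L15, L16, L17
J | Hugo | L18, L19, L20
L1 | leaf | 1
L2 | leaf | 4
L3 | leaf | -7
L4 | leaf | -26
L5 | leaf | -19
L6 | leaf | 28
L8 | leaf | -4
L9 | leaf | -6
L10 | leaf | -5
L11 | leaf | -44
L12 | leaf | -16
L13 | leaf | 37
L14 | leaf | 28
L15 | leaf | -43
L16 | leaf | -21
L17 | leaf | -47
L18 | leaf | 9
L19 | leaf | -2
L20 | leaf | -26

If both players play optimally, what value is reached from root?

-26

D (Hugo): min(1, 4, -7) = -7
E (Hugo): min(-26, -19, 28) = -26
A (Uma): max(-7, -26) = -7
F (Hugo): min(-4, -6, -5) = -6
G (Hugo): min(-44, -16, 37) = -44
B (Uma): max(34, -6, -44) = 34
H (Hugo): min(28, -43, -21, -47) = -47
J (Hugo): min(9, -2, -26) = -26
C (Uma): max(-47, -26) = -26
root (Hugo): min(-7, 34, -26) = -26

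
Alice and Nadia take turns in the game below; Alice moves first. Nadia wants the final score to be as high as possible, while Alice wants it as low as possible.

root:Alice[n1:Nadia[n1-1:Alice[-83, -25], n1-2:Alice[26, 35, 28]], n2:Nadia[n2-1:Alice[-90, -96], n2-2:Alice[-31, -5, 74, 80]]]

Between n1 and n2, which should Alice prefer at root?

n2

n1-1 (Alice): min(-83, -25) = -83
n1-2 (Alice): min(26, 35, 28) = 26
n1 (Nadia): max(-83, 26) = 26
n2-1 (Alice): min(-90, -96) = -96
n2-2 (Alice): min(-31, -5, 74, 80) = -31
n2 (Nadia): max(-96, -31) = -31
Alice prefers the lower value; n1=26, n2=-31. n2 is better since -31 < 26.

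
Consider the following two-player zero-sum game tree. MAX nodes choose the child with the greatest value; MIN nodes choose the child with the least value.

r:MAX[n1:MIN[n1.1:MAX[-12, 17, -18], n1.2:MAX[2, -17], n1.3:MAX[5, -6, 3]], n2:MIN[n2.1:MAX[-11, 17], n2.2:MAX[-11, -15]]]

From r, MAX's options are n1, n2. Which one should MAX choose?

n1

n1.1 (MAX): max(-12, 17, -18) = 17
n1.2 (MAX): max(2, -17) = 2
n1.3 (MAX): max(5, -6, 3) = 5
n1 (MIN): min(17, 2, 5) = 2
n2.1 (MAX): max(-11, 17) = 17
n2.2 (MAX): max(-11, -15) = -11
n2 (MIN): min(17, -11) = -11
r (MAX): max(2, -11) = 2
MAX at r wants the highest of {n1=2, n2=-11}, so chooses n1.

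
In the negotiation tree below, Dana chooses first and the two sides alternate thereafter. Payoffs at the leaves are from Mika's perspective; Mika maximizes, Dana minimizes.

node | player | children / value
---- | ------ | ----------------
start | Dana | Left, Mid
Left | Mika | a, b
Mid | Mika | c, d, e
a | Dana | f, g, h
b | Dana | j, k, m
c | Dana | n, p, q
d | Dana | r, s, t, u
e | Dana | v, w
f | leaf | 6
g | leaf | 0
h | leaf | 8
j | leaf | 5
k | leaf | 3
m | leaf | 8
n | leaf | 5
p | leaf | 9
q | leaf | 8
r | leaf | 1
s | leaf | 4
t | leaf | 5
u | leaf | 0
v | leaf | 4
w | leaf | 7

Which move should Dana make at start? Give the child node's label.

a (Dana): min(6, 0, 8) = 0
b (Dana): min(5, 3, 8) = 3
Left (Mika): max(0, 3) = 3
c (Dana): min(5, 9, 8) = 5
d (Dana): min(1, 4, 5, 0) = 0
e (Dana): min(4, 7) = 4
Mid (Mika): max(5, 0, 4) = 5
start (Dana): min(3, 5) = 3
Dana at start wants the lowest of {Left=3, Mid=5}, so chooses Left.

Left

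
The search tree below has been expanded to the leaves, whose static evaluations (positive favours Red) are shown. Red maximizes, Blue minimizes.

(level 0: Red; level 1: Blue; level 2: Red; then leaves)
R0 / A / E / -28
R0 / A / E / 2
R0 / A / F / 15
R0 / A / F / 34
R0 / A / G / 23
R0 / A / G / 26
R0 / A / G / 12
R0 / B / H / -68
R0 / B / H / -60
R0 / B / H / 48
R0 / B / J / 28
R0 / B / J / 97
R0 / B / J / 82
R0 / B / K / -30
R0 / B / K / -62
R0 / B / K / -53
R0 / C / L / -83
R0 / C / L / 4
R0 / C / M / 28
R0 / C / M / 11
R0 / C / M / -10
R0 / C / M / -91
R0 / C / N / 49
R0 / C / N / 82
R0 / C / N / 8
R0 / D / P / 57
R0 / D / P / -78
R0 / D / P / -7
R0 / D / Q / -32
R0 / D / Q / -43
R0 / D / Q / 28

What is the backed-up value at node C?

L (Red): max(-83, 4) = 4
M (Red): max(28, 11, -10, -91) = 28
N (Red): max(49, 82, 8) = 82
C (Blue): min(4, 28, 82) = 4

4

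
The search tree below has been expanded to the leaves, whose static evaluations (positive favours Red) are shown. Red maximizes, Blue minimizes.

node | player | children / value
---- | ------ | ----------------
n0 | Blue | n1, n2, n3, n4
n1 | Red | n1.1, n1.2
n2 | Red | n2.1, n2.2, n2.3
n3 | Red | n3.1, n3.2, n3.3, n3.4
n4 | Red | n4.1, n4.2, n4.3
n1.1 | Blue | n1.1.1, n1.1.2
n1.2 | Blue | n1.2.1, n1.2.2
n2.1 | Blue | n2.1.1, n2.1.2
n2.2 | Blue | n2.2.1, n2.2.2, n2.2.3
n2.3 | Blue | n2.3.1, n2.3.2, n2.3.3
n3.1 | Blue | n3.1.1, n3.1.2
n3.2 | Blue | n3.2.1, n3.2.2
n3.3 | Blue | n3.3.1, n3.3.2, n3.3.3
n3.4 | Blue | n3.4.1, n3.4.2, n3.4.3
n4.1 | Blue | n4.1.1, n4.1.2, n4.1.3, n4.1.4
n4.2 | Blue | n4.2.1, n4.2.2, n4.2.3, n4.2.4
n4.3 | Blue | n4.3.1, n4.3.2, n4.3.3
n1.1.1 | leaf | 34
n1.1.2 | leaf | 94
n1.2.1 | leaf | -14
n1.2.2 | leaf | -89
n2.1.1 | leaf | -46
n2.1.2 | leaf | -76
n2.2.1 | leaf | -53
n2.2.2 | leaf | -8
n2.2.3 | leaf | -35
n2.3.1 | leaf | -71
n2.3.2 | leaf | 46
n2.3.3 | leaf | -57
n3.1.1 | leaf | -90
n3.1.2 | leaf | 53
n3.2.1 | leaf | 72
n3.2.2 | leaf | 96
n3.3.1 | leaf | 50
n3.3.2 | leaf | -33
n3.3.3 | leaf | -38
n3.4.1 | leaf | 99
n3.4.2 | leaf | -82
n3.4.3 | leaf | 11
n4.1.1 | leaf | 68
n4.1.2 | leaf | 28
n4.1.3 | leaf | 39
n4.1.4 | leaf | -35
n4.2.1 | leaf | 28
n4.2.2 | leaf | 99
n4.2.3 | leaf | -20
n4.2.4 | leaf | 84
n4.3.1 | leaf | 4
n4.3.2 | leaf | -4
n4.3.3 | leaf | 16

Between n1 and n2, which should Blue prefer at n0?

n1.1 (Blue): min(34, 94) = 34
n1.2 (Blue): min(-14, -89) = -89
n1 (Red): max(34, -89) = 34
n2.1 (Blue): min(-46, -76) = -76
n2.2 (Blue): min(-53, -8, -35) = -53
n2.3 (Blue): min(-71, 46, -57) = -71
n2 (Red): max(-76, -53, -71) = -53
Blue prefers the lower value; n1=34, n2=-53. n2 is better since -53 < 34.

n2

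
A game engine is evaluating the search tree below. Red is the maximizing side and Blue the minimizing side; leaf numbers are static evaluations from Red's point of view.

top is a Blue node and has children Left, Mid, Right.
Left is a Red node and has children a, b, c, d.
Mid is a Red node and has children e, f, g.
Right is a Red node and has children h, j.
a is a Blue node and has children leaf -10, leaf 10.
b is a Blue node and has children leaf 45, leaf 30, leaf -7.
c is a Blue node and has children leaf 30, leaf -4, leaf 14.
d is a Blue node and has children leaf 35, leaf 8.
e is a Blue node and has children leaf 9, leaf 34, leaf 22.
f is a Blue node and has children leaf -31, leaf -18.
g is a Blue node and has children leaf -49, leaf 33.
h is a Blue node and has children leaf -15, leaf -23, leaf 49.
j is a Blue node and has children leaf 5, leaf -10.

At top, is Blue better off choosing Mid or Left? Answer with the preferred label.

Left

e (Blue): min(9, 34, 22) = 9
f (Blue): min(-31, -18) = -31
g (Blue): min(-49, 33) = -49
Mid (Red): max(9, -31, -49) = 9
a (Blue): min(-10, 10) = -10
b (Blue): min(45, 30, -7) = -7
c (Blue): min(30, -4, 14) = -4
d (Blue): min(35, 8) = 8
Left (Red): max(-10, -7, -4, 8) = 8
Blue prefers the lower value; Mid=9, Left=8. Left is better since 8 < 9.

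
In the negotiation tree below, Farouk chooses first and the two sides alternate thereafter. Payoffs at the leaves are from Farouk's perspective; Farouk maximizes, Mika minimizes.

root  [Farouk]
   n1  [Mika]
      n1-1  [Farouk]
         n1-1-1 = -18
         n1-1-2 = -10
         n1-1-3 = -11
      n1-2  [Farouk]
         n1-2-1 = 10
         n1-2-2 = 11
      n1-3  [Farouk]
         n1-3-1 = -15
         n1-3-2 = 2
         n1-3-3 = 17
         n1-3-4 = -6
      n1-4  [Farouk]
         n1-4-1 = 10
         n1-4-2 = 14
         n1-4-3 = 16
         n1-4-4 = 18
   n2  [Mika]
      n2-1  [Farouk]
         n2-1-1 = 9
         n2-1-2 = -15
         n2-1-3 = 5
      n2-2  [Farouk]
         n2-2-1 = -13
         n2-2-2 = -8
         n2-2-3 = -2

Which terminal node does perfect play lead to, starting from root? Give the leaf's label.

n2-2-3

n1-1 (Farouk): max(-18, -10, -11) = -10
n1-2 (Farouk): max(10, 11) = 11
n1-3 (Farouk): max(-15, 2, 17, -6) = 17
n1-4 (Farouk): max(10, 14, 16, 18) = 18
n1 (Mika): min(-10, 11, 17, 18) = -10
n2-1 (Farouk): max(9, -15, 5) = 9
n2-2 (Farouk): max(-13, -8, -2) = -2
n2 (Mika): min(9, -2) = -2
root (Farouk): max(-10, -2) = -2
At root, Farouk picks n2 (highest: -2).
At n2, Mika picks n2-2 (lowest: -2).
At n2-2, Farouk picks n2-2-3 (highest: -2).
Terminal value -2.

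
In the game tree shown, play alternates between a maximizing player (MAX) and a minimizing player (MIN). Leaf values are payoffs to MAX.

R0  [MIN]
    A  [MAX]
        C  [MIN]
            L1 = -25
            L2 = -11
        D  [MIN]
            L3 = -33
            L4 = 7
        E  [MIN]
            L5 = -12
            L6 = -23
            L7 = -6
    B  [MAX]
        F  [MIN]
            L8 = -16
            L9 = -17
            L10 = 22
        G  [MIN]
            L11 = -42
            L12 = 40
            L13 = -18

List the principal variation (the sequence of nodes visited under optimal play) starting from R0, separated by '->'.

C (MIN): min(-25, -11) = -25
D (MIN): min(-33, 7) = -33
E (MIN): min(-12, -23, -6) = -23
A (MAX): max(-25, -33, -23) = -23
F (MIN): min(-16, -17, 22) = -17
G (MIN): min(-42, 40, -18) = -42
B (MAX): max(-17, -42) = -17
R0 (MIN): min(-23, -17) = -23
At R0, MIN picks A (lowest: -23).
At A, MAX picks E (highest: -23).
At E, MIN picks L6 (lowest: -23).
Terminal value -23.

R0 -> A -> E -> L6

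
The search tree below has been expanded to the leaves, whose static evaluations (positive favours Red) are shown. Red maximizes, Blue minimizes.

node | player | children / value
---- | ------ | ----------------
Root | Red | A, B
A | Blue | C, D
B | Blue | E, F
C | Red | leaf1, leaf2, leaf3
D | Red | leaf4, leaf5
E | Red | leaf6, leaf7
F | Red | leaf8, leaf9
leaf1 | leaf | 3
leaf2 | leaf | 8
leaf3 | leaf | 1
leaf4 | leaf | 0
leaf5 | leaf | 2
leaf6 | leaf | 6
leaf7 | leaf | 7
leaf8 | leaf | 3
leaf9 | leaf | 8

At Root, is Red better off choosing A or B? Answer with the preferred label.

B

C (Red): max(3, 8, 1) = 8
D (Red): max(0, 2) = 2
A (Blue): min(8, 2) = 2
E (Red): max(6, 7) = 7
F (Red): max(3, 8) = 8
B (Blue): min(7, 8) = 7
Red prefers the higher value; A=2, B=7. B is better since 7 > 2.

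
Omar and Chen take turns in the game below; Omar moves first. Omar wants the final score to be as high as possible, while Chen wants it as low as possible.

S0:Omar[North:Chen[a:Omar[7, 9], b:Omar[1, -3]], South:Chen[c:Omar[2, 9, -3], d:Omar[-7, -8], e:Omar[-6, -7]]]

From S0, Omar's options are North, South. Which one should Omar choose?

a (Omar): max(7, 9) = 9
b (Omar): max(1, -3) = 1
North (Chen): min(9, 1) = 1
c (Omar): max(2, 9, -3) = 9
d (Omar): max(-7, -8) = -7
e (Omar): max(-6, -7) = -6
South (Chen): min(9, -7, -6) = -7
S0 (Omar): max(1, -7) = 1
Omar at S0 wants the highest of {North=1, South=-7}, so chooses North.

North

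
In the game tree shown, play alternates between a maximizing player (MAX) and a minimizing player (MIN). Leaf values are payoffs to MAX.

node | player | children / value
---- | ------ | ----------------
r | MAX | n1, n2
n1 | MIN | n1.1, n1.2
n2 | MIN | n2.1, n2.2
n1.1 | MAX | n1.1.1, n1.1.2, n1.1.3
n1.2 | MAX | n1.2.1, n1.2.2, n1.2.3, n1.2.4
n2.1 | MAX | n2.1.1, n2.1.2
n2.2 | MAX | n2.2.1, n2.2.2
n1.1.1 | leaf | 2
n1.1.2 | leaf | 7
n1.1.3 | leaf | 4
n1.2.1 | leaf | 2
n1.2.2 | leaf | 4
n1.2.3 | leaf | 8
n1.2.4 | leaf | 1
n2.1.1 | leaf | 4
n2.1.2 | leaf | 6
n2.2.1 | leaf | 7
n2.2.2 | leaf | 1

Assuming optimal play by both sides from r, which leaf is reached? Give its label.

n1.1.2

n1.1 (MAX): max(2, 7, 4) = 7
n1.2 (MAX): max(2, 4, 8, 1) = 8
n1 (MIN): min(7, 8) = 7
n2.1 (MAX): max(4, 6) = 6
n2.2 (MAX): max(7, 1) = 7
n2 (MIN): min(6, 7) = 6
r (MAX): max(7, 6) = 7
At r, MAX picks n1 (highest: 7).
At n1, MIN picks n1.1 (lowest: 7).
At n1.1, MAX picks n1.1.2 (highest: 7).
Terminal value 7.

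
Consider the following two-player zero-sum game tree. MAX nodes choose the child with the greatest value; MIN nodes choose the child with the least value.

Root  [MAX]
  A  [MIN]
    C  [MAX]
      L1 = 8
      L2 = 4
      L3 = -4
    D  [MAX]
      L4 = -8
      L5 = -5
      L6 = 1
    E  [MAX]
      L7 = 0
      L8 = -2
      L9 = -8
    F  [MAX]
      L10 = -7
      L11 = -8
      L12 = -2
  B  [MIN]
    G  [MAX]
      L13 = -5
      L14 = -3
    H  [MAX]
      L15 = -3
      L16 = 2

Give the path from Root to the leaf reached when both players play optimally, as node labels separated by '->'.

C (MAX): max(8, 4, -4) = 8
D (MAX): max(-8, -5, 1) = 1
E (MAX): max(0, -2, -8) = 0
F (MAX): max(-7, -8, -2) = -2
A (MIN): min(8, 1, 0, -2) = -2
G (MAX): max(-5, -3) = -3
H (MAX): max(-3, 2) = 2
B (MIN): min(-3, 2) = -3
Root (MAX): max(-2, -3) = -2
At Root, MAX picks A (highest: -2).
At A, MIN picks F (lowest: -2).
At F, MAX picks L12 (highest: -2).
Terminal value -2.

Root -> A -> F -> L12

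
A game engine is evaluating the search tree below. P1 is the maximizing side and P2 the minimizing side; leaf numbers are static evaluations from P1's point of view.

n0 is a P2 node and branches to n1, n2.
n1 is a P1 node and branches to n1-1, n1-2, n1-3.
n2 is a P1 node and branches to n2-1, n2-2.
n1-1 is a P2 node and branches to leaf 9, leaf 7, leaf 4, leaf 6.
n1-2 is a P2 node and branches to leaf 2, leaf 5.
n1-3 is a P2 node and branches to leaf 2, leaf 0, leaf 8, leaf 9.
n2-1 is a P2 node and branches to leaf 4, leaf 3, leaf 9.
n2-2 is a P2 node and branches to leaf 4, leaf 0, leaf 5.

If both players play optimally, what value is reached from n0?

n1-1 (P2): min(9, 7, 4, 6) = 4
n1-2 (P2): min(2, 5) = 2
n1-3 (P2): min(2, 0, 8, 9) = 0
n1 (P1): max(4, 2, 0) = 4
n2-1 (P2): min(4, 3, 9) = 3
n2-2 (P2): min(4, 0, 5) = 0
n2 (P1): max(3, 0) = 3
n0 (P2): min(4, 3) = 3

3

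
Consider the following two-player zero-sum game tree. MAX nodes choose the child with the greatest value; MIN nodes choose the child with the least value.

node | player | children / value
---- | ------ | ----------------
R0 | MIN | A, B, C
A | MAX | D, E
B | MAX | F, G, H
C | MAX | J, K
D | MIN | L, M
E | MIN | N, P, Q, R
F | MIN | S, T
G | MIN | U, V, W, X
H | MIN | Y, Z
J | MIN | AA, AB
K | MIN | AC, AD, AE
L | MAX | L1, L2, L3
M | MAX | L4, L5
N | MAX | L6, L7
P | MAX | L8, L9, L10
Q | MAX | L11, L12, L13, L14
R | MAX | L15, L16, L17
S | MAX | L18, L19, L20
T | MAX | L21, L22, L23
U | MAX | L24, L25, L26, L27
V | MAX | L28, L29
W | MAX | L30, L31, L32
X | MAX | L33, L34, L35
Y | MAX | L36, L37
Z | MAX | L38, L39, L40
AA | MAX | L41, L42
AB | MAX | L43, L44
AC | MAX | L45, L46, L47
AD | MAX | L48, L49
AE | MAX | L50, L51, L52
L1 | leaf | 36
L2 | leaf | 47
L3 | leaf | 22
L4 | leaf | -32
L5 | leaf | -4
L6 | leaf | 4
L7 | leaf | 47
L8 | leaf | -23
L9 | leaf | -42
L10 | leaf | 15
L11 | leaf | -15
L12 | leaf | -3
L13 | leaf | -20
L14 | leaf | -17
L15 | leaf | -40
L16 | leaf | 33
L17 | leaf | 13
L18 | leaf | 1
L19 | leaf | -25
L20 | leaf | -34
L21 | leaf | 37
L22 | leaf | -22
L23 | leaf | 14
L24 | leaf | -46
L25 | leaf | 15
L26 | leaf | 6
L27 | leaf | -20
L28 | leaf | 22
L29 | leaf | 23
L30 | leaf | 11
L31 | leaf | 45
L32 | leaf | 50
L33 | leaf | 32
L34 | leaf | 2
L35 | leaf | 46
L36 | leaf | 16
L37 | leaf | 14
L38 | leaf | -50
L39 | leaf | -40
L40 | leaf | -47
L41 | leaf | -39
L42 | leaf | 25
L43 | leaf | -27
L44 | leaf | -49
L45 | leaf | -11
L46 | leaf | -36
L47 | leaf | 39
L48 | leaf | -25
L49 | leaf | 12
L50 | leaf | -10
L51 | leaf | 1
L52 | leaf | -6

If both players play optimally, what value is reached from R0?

L (MAX): max(36, 47, 22) = 47
M (MAX): max(-32, -4) = -4
D (MIN): min(47, -4) = -4
N (MAX): max(4, 47) = 47
P (MAX): max(-23, -42, 15) = 15
Q (MAX): max(-15, -3, -20, -17) = -3
R (MAX): max(-40, 33, 13) = 33
E (MIN): min(47, 15, -3, 33) = -3
A (MAX): max(-4, -3) = -3
S (MAX): max(1, -25, -34) = 1
T (MAX): max(37, -22, 14) = 37
F (MIN): min(1, 37) = 1
U (MAX): max(-46, 15, 6, -20) = 15
V (MAX): max(22, 23) = 23
W (MAX): max(11, 45, 50) = 50
X (MAX): max(32, 2, 46) = 46
G (MIN): min(15, 23, 50, 46) = 15
Y (MAX): max(16, 14) = 16
Z (MAX): max(-50, -40, -47) = -40
H (MIN): min(16, -40) = -40
B (MAX): max(1, 15, -40) = 15
AA (MAX): max(-39, 25) = 25
AB (MAX): max(-27, -49) = -27
J (MIN): min(25, -27) = -27
AC (MAX): max(-11, -36, 39) = 39
AD (MAX): max(-25, 12) = 12
AE (MAX): max(-10, 1, -6) = 1
K (MIN): min(39, 12, 1) = 1
C (MAX): max(-27, 1) = 1
R0 (MIN): min(-3, 15, 1) = -3

-3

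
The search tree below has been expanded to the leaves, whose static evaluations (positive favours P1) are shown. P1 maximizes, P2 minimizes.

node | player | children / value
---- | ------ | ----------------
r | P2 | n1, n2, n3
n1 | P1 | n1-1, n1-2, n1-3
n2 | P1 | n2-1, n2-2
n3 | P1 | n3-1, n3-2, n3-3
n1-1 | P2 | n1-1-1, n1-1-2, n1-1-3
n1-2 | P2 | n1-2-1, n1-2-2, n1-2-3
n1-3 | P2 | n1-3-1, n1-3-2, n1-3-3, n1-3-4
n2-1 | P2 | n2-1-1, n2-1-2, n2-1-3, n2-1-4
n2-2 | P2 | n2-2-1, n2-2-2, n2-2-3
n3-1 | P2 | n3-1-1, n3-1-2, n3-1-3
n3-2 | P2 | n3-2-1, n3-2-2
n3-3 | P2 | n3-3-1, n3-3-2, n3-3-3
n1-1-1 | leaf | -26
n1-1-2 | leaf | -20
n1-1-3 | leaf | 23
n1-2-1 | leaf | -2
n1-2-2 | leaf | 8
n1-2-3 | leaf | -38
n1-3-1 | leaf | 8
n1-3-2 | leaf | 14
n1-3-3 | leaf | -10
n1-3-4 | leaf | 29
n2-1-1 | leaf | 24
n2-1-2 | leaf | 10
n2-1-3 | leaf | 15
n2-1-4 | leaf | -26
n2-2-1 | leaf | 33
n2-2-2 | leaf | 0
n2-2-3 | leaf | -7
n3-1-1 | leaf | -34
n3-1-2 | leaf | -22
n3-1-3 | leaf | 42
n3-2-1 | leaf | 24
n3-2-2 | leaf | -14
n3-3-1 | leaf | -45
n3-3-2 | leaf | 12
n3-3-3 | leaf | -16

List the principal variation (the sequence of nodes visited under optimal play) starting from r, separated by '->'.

r -> n3 -> n3-2 -> n3-2-2

n1-1 (P2): min(-26, -20, 23) = -26
n1-2 (P2): min(-2, 8, -38) = -38
n1-3 (P2): min(8, 14, -10, 29) = -10
n1 (P1): max(-26, -38, -10) = -10
n2-1 (P2): min(24, 10, 15, -26) = -26
n2-2 (P2): min(33, 0, -7) = -7
n2 (P1): max(-26, -7) = -7
n3-1 (P2): min(-34, -22, 42) = -34
n3-2 (P2): min(24, -14) = -14
n3-3 (P2): min(-45, 12, -16) = -45
n3 (P1): max(-34, -14, -45) = -14
r (P2): min(-10, -7, -14) = -14
At r, P2 picks n3 (lowest: -14).
At n3, P1 picks n3-2 (highest: -14).
At n3-2, P2 picks n3-2-2 (lowest: -14).
Terminal value -14.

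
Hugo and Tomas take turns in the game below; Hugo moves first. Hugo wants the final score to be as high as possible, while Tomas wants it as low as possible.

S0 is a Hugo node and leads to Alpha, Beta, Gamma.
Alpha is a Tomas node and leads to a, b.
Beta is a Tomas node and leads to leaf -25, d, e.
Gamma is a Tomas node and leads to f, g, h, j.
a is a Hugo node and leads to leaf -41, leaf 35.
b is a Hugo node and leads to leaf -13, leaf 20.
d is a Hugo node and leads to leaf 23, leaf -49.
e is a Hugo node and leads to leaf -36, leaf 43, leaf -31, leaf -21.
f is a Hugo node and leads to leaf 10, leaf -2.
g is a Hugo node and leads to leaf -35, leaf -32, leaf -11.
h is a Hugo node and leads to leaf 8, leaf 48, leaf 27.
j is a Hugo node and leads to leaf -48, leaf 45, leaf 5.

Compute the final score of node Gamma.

-11

f (Hugo): max(10, -2) = 10
g (Hugo): max(-35, -32, -11) = -11
h (Hugo): max(8, 48, 27) = 48
j (Hugo): max(-48, 45, 5) = 45
Gamma (Tomas): min(10, -11, 48, 45) = -11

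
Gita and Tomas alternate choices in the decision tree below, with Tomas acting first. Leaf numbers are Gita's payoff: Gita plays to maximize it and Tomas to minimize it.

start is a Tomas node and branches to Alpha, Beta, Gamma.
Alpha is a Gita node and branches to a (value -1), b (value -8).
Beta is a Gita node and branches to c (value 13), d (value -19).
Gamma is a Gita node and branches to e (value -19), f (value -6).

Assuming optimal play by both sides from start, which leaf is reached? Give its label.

Alpha (Gita): max(-1, -8) = -1
Beta (Gita): max(13, -19) = 13
Gamma (Gita): max(-19, -6) = -6
start (Tomas): min(-1, 13, -6) = -6
At start, Tomas picks Gamma (lowest: -6).
At Gamma, Gita picks f (highest: -6).
Terminal value -6.

f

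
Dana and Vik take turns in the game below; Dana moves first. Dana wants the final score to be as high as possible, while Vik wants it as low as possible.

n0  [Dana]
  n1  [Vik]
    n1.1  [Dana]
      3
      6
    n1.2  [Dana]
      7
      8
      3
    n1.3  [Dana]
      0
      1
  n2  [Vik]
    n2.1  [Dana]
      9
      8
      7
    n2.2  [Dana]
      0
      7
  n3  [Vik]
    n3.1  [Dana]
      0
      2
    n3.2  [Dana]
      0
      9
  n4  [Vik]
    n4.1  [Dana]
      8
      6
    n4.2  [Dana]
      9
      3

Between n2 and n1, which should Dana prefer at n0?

n2

n2.1 (Dana): max(9, 8, 7) = 9
n2.2 (Dana): max(0, 7) = 7
n2 (Vik): min(9, 7) = 7
n1.1 (Dana): max(3, 6) = 6
n1.2 (Dana): max(7, 8, 3) = 8
n1.3 (Dana): max(0, 1) = 1
n1 (Vik): min(6, 8, 1) = 1
Dana prefers the higher value; n2=7, n1=1. n2 is better since 7 > 1.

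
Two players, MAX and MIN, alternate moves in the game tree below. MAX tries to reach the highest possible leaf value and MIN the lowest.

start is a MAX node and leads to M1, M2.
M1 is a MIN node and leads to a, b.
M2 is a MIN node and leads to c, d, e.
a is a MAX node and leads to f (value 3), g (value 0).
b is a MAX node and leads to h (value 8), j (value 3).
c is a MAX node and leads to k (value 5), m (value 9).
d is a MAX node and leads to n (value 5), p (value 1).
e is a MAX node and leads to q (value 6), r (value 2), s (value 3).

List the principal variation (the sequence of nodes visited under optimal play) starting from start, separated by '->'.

start -> M2 -> d -> n

a (MAX): max(3, 0) = 3
b (MAX): max(8, 3) = 8
M1 (MIN): min(3, 8) = 3
c (MAX): max(5, 9) = 9
d (MAX): max(5, 1) = 5
e (MAX): max(6, 2, 3) = 6
M2 (MIN): min(9, 5, 6) = 5
start (MAX): max(3, 5) = 5
At start, MAX picks M2 (highest: 5).
At M2, MIN picks d (lowest: 5).
At d, MAX picks n (highest: 5).
Terminal value 5.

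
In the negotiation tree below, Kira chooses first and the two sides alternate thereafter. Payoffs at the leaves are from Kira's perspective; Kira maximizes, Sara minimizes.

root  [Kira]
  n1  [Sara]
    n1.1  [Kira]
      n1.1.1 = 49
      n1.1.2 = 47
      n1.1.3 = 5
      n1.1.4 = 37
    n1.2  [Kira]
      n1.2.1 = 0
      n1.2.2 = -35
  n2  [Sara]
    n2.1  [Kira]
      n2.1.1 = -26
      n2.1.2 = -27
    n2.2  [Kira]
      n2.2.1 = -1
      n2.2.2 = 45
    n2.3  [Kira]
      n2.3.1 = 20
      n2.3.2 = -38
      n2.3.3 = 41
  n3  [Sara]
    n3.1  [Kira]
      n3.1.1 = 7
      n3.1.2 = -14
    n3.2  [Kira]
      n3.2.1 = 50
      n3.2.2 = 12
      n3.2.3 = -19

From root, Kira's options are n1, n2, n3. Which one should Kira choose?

n1.1 (Kira): max(49, 47, 5, 37) = 49
n1.2 (Kira): max(0, -35) = 0
n1 (Sara): min(49, 0) = 0
n2.1 (Kira): max(-26, -27) = -26
n2.2 (Kira): max(-1, 45) = 45
n2.3 (Kira): max(20, -38, 41) = 41
n2 (Sara): min(-26, 45, 41) = -26
n3.1 (Kira): max(7, -14) = 7
n3.2 (Kira): max(50, 12, -19) = 50
n3 (Sara): min(7, 50) = 7
root (Kira): max(0, -26, 7) = 7
Kira at root wants the highest of {n1=0, n2=-26, n3=7}, so chooses n3.

n3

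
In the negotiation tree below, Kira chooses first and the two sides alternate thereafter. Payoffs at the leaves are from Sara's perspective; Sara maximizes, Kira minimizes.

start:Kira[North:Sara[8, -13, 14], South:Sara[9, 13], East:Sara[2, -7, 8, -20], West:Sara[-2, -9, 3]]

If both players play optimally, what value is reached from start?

3

North (Sara): max(8, -13, 14) = 14
South (Sara): max(9, 13) = 13
East (Sara): max(2, -7, 8, -20) = 8
West (Sara): max(-2, -9, 3) = 3
start (Kira): min(14, 13, 8, 3) = 3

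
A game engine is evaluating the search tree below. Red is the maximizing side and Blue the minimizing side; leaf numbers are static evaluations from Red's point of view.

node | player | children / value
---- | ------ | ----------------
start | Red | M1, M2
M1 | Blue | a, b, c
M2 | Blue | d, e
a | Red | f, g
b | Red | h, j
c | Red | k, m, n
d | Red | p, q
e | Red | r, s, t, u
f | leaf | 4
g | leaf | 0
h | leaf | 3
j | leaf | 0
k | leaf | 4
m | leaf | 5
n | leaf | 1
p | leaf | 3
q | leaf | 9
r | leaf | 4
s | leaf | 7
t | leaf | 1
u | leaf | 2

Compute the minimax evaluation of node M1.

3

a (Red): max(4, 0) = 4
b (Red): max(3, 0) = 3
c (Red): max(4, 5, 1) = 5
M1 (Blue): min(4, 3, 5) = 3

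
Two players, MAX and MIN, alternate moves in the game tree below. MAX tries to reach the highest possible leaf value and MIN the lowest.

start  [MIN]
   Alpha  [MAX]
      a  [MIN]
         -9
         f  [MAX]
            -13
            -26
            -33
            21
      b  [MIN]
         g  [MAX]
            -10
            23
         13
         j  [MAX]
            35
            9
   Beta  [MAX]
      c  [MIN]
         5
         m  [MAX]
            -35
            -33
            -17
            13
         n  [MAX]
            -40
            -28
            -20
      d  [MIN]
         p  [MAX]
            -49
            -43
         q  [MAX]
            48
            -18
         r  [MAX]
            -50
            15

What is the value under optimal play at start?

f (MAX): max(-13, -26, -33, 21) = 21
a (MIN): min(-9, 21) = -9
g (MAX): max(-10, 23) = 23
j (MAX): max(35, 9) = 35
b (MIN): min(23, 13, 35) = 13
Alpha (MAX): max(-9, 13) = 13
m (MAX): max(-35, -33, -17, 13) = 13
n (MAX): max(-40, -28, -20) = -20
c (MIN): min(5, 13, -20) = -20
p (MAX): max(-49, -43) = -43
q (MAX): max(48, -18) = 48
r (MAX): max(-50, 15) = 15
d (MIN): min(-43, 48, 15) = -43
Beta (MAX): max(-20, -43) = -20
start (MIN): min(13, -20) = -20

-20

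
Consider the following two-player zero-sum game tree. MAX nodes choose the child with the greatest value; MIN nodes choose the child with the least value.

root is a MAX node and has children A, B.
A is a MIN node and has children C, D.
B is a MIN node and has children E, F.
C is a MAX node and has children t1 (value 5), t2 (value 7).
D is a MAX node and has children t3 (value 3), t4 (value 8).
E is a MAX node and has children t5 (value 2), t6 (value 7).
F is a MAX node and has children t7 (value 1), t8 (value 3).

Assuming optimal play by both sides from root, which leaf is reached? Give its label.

t2

C (MAX): max(5, 7) = 7
D (MAX): max(3, 8) = 8
A (MIN): min(7, 8) = 7
E (MAX): max(2, 7) = 7
F (MAX): max(1, 3) = 3
B (MIN): min(7, 3) = 3
root (MAX): max(7, 3) = 7
At root, MAX picks A (highest: 7).
At A, MIN picks C (lowest: 7).
At C, MAX picks t2 (highest: 7).
Terminal value 7.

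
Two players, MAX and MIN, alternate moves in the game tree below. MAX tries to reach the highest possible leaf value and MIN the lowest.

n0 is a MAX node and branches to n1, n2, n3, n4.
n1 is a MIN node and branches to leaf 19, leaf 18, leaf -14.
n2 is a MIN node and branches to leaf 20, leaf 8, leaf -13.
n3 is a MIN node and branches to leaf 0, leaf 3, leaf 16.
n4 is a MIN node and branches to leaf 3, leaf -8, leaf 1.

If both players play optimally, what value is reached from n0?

n1 (MIN): min(19, 18, -14) = -14
n2 (MIN): min(20, 8, -13) = -13
n3 (MIN): min(0, 3, 16) = 0
n4 (MIN): min(3, -8, 1) = -8
n0 (MAX): max(-14, -13, 0, -8) = 0

0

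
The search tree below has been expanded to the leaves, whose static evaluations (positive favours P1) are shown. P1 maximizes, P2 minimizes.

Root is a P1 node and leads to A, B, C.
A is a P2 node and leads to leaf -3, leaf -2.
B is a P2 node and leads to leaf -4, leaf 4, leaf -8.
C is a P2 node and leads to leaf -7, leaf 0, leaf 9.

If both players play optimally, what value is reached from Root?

-3

A (P2): min(-3, -2) = -3
B (P2): min(-4, 4, -8) = -8
C (P2): min(-7, 0, 9) = -7
Root (P1): max(-3, -8, -7) = -3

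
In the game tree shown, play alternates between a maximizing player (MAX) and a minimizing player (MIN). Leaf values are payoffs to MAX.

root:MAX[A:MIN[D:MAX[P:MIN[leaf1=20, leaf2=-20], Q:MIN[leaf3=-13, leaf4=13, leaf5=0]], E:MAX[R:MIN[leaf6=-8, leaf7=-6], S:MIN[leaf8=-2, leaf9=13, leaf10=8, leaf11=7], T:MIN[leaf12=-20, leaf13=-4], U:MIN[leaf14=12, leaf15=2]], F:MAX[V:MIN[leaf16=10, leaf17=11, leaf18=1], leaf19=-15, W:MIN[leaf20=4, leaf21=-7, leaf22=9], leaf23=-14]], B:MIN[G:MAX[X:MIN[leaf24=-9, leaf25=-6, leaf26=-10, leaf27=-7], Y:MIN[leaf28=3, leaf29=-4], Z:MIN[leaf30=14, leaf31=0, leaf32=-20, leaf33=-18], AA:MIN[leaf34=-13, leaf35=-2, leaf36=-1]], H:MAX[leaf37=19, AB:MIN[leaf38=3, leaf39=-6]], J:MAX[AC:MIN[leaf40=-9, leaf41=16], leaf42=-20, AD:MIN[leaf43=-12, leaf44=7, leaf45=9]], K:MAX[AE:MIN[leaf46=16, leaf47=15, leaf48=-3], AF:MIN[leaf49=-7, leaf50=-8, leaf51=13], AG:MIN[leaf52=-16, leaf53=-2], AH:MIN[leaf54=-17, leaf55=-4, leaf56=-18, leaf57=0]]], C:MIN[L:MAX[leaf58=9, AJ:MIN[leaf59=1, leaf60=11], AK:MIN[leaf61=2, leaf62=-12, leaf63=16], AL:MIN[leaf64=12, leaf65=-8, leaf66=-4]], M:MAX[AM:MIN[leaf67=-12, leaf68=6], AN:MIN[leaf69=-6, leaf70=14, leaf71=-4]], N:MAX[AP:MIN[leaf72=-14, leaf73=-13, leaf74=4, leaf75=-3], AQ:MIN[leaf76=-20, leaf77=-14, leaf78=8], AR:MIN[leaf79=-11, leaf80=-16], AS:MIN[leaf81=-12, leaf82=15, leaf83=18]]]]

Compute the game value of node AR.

AR (MIN): min(-11, -16) = -16

-16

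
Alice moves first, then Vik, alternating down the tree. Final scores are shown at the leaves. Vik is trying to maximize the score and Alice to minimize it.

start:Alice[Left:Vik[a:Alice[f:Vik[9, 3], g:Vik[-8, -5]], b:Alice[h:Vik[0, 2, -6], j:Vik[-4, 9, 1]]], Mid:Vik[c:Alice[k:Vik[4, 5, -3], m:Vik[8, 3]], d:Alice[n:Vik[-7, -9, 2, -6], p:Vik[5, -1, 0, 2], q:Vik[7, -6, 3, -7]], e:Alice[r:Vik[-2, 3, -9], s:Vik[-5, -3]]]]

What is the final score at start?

f (Vik): max(9, 3) = 9
g (Vik): max(-8, -5) = -5
a (Alice): min(9, -5) = -5
h (Vik): max(0, 2, -6) = 2
j (Vik): max(-4, 9, 1) = 9
b (Alice): min(2, 9) = 2
Left (Vik): max(-5, 2) = 2
k (Vik): max(4, 5, -3) = 5
m (Vik): max(8, 3) = 8
c (Alice): min(5, 8) = 5
n (Vik): max(-7, -9, 2, -6) = 2
p (Vik): max(5, -1, 0, 2) = 5
q (Vik): max(7, -6, 3, -7) = 7
d (Alice): min(2, 5, 7) = 2
r (Vik): max(-2, 3, -9) = 3
s (Vik): max(-5, -3) = -3
e (Alice): min(3, -3) = -3
Mid (Vik): max(5, 2, -3) = 5
start (Alice): min(2, 5) = 2

2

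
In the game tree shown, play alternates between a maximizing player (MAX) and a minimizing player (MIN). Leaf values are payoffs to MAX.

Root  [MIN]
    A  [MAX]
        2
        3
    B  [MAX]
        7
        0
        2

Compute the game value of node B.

7

B (MAX): max(7, 0, 2) = 7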